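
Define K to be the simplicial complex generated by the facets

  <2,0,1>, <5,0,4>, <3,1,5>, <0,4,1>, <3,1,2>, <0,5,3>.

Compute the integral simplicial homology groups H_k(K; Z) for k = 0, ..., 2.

H_0 = Z,  H_1 = Z,  H_2 = 0.

Take the total order 0 < 1 < 2 < 3 < 4 < 5 on the vertex set. Then K (dimension 2) consists of the simplices:

  0-simplices (6): [0], [1], [2], [3], [4], [5]
  1-simplices (12): [0,1], [0,2], [0,3], [0,4], [0,5], [1,2], [1,3], [1,4], [1,5], [2,3], [3,5], [4,5]
  2-simplices (6): [0,1,2], [0,1,4], [0,3,5], [0,4,5], [1,2,3], [1,3,5]

so the chain groups are C_0 ≅ Z^6, C_1 ≅ Z^12, C_2 ≅ Z^6.

∂_1: C_1 → C_0 maps an edge to its endpoints' difference, ∂[p,q] = q − p. For instance
  ∂[1,4] = [4] − [1].
The 6×12 boundary matrix has rank 5 and Smith normal form diag(1,1,1,1,1).

∂_2: C_2 → C_1 acts by ∂[p,q,r] = [q,r] − [p,r] + [p,q]. For instance
  ∂[0,4,5] = [4,5] − [0,5] + [0,4],
  ∂[0,1,2] = [1,2] − [0,2] + [0,1].
The resulting 12×6 matrix has rank 6, and its Smith normal form has invariant factors (1,1,1,1,1,1).

Computing H_k = (kernel of ∂_k) / (image of ∂_{k+1}):

  H_0: rank C_0 − rank ∂_1 = 6 − 5 = 1, and the invariant factors of ∂_1 are all 1, so H_0 ≅ Z.
  H_1: rank ker ∂_1 − rank ∂_2 = (12 − 5) − 6 = 1, and the invariant factors of ∂_2 are all 1, so H_1 ≅ Z.
  H_2: rank ker ∂_2 − rank ∂_3 = (6 − 6) − 0 = 0, and there is no ∂_3, so H_2 ≅ 0.

(K is a triangulation of the cylinder S^1 x I.)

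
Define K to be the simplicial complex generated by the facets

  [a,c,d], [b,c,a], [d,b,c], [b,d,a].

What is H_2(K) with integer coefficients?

H_2 ≅ Z.

Order the vertices as a < b < c < d. Listing each simplex with vertices in this order, K has dimension 2 with simplices:

  0-simplices (4): a, b, c, d
  1-simplices (6): ab, ac, ad, bc, bd, cd
  2-simplices (4): abc, abd, acd, bcd

Hence C_0 ≅ Z^4, C_1 ≅ Z^6, C_2 ≅ Z^4.

The boundary map ∂_1: C_1 → C_0 sends each edge [p,q] (with p < q) to q − p. For instance
  ∂ab = b − a.
The 4×6 boundary matrix has rank 3 and Smith normal form diag(1,1,1).

∂_2: C_2 → C_1 sends each 2-simplex [p,q,r] to [q,r] − [p,r] + [p,q]. For instance
  ∂abc = bc − ac + ab,
  ∂acd = cd − ad + ac.
The 6×4 boundary matrix has rank 3 and Smith normal form diag(1,1,1).

Reading off H_k = ker ∂_k / im ∂_{k+1}:

  H_2: rank ker ∂_2 − rank ∂_3 = (4 − 3) − 0 = 1, and there is no ∂_3, so H_2 = Z.

(K is a triangulation of the 2-sphere S^2.)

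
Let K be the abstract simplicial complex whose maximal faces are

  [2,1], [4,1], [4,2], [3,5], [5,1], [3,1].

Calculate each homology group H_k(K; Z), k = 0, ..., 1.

Order the vertices as 1 < 2 < 3 < 4 < 5. Listing each simplex with vertices in this order, K has dimension 1 with simplices:

  0-simplices (5): [1], [2], [3], [4], [5]
  1-simplices (6): [1,2], [1,3], [1,4], [1,5], [2,4], [3,5]

Hence C_0 ≅ Z^5, C_1 ≅ Z^6.

The boundary map ∂_1: C_1 → C_0 maps an edge to its endpoints' difference, ∂[p,q] = q − p.
This gives a 5×6 integer matrix of rank 4; reducing to Smith normal form yields diagonal entries (1,1,1,1).

Reading off H_k = ker ∂_k / im ∂_{k+1}:

  H_0: rank C_0 − rank ∂_1 = 5 − 4 = 1, and the invariant factors of ∂_1 are all 1, so H_0 = Z.
  H_1: rank ker ∂_1 − rank ∂_2 = (6 − 4) − 0 = 2, and there is no ∂_2, so H_1 = Z^2.

As a check, the Euler characteristic is 5 − 6 = -1, which agrees with 1 − 2 = -1.

H_0 = Z,  H_1 = Z^2.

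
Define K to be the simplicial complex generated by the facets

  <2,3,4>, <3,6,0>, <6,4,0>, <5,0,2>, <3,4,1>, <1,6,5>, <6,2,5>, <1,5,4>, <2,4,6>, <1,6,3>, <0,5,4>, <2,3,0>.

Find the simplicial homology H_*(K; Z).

Take the total order 0 < 1 < 2 < 3 < 4 < 5 < 6 on the vertex set. Then K (dimension 2) consists of the simplices:

  0-simplices (7): [0], [1], [2], [3], [4], [5], [6]
  1-simplices (18): [0,2], [0,3], [0,4], [0,5], [0,6], [1,3], [1,4], [1,5], [1,6], [2,3], [2,4], [2,5], [2,6], [3,4], [3,6], [4,5], [4,6], [5,6]
  2-simplices (12): [0,2,3], [0,2,5], [0,3,6], [0,4,5], [0,4,6], [1,3,4], [1,3,6], [1,4,5], [1,5,6], [2,3,4], [2,4,6], [2,5,6]

Hence C_0 ≅ Z^7, C_1 ≅ Z^18, C_2 ≅ Z^12.

Boundary ∂_1: C_1 → C_0 is given by ∂[p,q] = [q] − [p].
As a 7×18 matrix over Z this has rank 6, with invariant factors (1,1,1,1,1,1).

∂_2: C_2 → C_1 sends each 2-simplex [p,q,r] to [q,r] − [p,r] + [p,q]. For instance
  ∂[2,3,4] = [3,4] − [2,4] + [2,3],
  ∂[0,4,6] = [4,6] − [0,6] + [0,4].
This gives a 18×12 integer matrix of rank 12; reducing to Smith normal form yields diagonal entries (1,1,1,1,1,1,1,1,1,1,1,2).

Now H_k = ker ∂_k / im ∂_{k+1}, so:

  H_0: rank C_0 − rank ∂_1 = 7 − 6 = 1, and the invariant factors of ∂_1 are all 1, so H_0 = Z.
  H_1: rank ker ∂_1 − rank ∂_2 = (18 − 6) − 12 = 0, and ∂_2 has invariant factor 2 > 1, so H_1 = Z/2.
  H_2: rank ker ∂_2 − rank ∂_3 = (12 − 12) − 0 = 0, and there is no ∂_3, so H_2 = 0.

As a check, the Euler characteristic is 7 − 18 + 12 = 1, which agrees with 1 − 0 + 0 = 1.

H_0 = Z,  H_1 = Z/2,  H_2 = 0.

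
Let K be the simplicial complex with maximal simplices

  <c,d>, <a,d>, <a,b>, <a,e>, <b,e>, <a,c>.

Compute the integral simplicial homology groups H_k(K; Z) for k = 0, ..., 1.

Order the vertices as a < b < c < d < e. Listing each simplex with vertices in this order, K has dimension 1 with simplices:

  0-simplices (5): a, b, c, d, e
  1-simplices (6): ab, ac, ad, ae, be, cd

so the chain groups are C_0 ≅ Z^5, C_1 ≅ Z^6.

The boundary map ∂_1: C_1 → C_0 maps an edge to its endpoints' difference, ∂[p,q] = q − p. For instance
  ∂be = e − b.
The resulting 5×6 matrix has rank 4, and its Smith normal form has invariant factors (1,1,1,1).

Reading off H_k = ker ∂_k / im ∂_{k+1}:

  H_0: rank C_0 − rank ∂_1 = 5 − 4 = 1, and the invariant factors of ∂_1 are all 1, so H_0 ≅ Z.
  H_1: rank ker ∂_1 − rank ∂_2 = (6 − 4) − 0 = 2, and there is no ∂_2, so H_1 ≅ Z^2.

(K is a triangulation of a wedge of 2 circles.)

H_0 = Z,  H_1 = Z^2.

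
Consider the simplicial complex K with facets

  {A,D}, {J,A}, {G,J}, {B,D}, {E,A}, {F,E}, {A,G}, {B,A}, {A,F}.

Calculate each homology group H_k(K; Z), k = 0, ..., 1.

H_0 = Z,  H_1 = Z^3.

Take the total order A < B < D < E < F < G < J on the vertex set. Then K (dimension 1) consists of the simplices:

  0-simplices (7): A, B, D, E, F, G, J
  1-simplices (9): AB, AD, AE, AF, AG, AJ, BD, EF, GJ

Hence C_0 ≅ Z^7, C_1 ≅ Z^9.

∂_1: C_1 → C_0 is given by ∂[p,q] = [q] − [p].
This gives a 7×9 integer matrix of rank 6; reducing to Smith normal form yields diagonal entries (1,1,1,1,1,1).

Computing H_k = (kernel of ∂_k) / (image of ∂_{k+1}):

  H_0: rank C_0 − rank ∂_1 = 7 − 6 = 1, and the invariant factors of ∂_1 are all 1, so H_0 ≅ Z.
  H_1: rank ker ∂_1 − rank ∂_2 = (9 − 6) − 0 = 3, and there is no ∂_2, so H_1 ≅ Z^3.

As a check, the Euler characteristic is 7 − 9 = -2, which agrees with 1 − 3 = -2.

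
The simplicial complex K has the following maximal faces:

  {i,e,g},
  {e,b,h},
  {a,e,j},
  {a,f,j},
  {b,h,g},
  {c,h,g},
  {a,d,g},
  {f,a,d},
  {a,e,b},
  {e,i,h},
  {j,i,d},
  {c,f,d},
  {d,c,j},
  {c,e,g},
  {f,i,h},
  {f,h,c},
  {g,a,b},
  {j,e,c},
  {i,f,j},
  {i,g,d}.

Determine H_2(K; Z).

H_2 ≅ 0.

Order the vertices as a < b < c < d < e < f < g < h < i < j. Listing each simplex with vertices in this order, K has dimension 2 with simplices:

  0-simplices (10): a, b, c, d, e, f, g, h, i, j
  1-simplices (30): ab, ad, ae, af, ag, aj, be, bg, bh, cd, ce, cf, cg, ch, cj, df, dg, di, dj, eg, eh, ei, ej, fh, fi, fj, gh, gi, hi, ij
  2-simplices (20): abe, abg, adf, adg, aej, afj, beh, bgh, cdf, cdj, ceg, cej, cfh, cgh, dgi, dij, egi, ehi, fhi, fij

Hence C_0 ≅ Z^10, C_1 ≅ Z^30, C_2 ≅ Z^20.

The boundary map ∂_1: C_1 → C_0 sends each edge [p,q] (with p < q) to q − p.
The resulting 10×30 matrix has rank 9, and its Smith normal form has invariant factors (1,1,1,1,1,1,1,1,1).

Boundary ∂_2: C_2 → C_1 acts by ∂[p,q,r] = [q,r] − [p,r] + [p,q]. For instance
  ∂cdj = dj − cj + cd,
  ∂abe = be − ae + ab.
As a 30×20 matrix over Z this has rank 20, with invariant factors (1,1,1,1,1,1,1,1,1,1,1,1,1,1,1,1,1,1,1,2).

Reading off H_k = ker ∂_k / im ∂_{k+1}:

  H_2: rank ker ∂_2 − rank ∂_3 = (20 − 20) − 0 = 0, and there is no ∂_3, so H_2 = 0.

(K is a triangulation of the Klein bottle.)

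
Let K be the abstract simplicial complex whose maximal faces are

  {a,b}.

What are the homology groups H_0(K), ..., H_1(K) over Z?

We work with the vertex ordering a < b. The simplices of K, each written with vertices in increasing order, are:

  0-simplices (2): a, b
  1-simplices (1): ab

Hence C_0 ≅ Z^2, C_1 ≅ Z^1.

The boundary map ∂_1: C_1 → C_0 maps an edge to its endpoints' difference, ∂[p,q] = q − p. For instance
  ∂ab = b − a.
As a 2×1 matrix over Z this has rank 1, with invariant factors (1).

Reading off H_k = ker ∂_k / im ∂_{k+1}:

  H_0: rank C_0 − rank ∂_1 = 2 − 1 = 1, and the invariant factors of ∂_1 are all 1, so H_0 = Z.
  H_1: rank ker ∂_1 − rank ∂_2 = (1 − 1) − 0 = 0, and there is no ∂_2, so H_1 = 0.

As a check, the Euler characteristic is 2 − 1 = 1, which agrees with 1 − 0 = 1.

H_0 = Z,  H_1 = 0.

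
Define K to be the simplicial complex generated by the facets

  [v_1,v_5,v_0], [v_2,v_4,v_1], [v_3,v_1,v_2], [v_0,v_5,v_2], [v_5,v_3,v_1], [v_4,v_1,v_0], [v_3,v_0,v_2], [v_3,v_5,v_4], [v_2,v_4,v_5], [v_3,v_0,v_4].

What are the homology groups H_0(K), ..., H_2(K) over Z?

Order the vertices as v_0 < v_1 < v_2 < v_3 < v_4 < v_5. Listing each simplex with vertices in this order, K has dimension 2 with simplices:

  0-simplices (6): [v_0], [v_1], [v_2], [v_3], [v_4], [v_5]
  1-simplices (15): (15 of them)
  2-simplices (10): [v_0,v_1,v_4], [v_0,v_1,v_5], [v_0,v_2,v_3], [v_0,v_2,v_5], [v_0,v_3,v_4], [v_1,v_2,v_3], [v_1,v_2,v_4], [v_1,v_3,v_5], [v_2,v_4,v_5], [v_3,v_4,v_5]

Hence C_0 ≅ Z^6, C_1 ≅ Z^15, C_2 ≅ Z^10.

∂_1: C_1 → C_0 is given by ∂[p,q] = [q] − [p]. For instance
  ∂[v_2,v_5] = [v_5] − [v_2].
As a 6×15 matrix over Z this has rank 5, with invariant factors (1,1,1,1,1).

∂_2: C_2 → C_1 maps a triangle to the signed sum of its edges. For instance
  ∂[v_1,v_2,v_4] = [v_2,v_4] − [v_1,v_4] + [v_1,v_2],
  ∂[v_0,v_1,v_5] = [v_1,v_5] − [v_0,v_5] + [v_0,v_1].
The resulting 15×10 matrix has rank 10, and its Smith normal form has invariant factors (1,1,1,1,1,1,1,1,1,2).

Now H_k = ker ∂_k / im ∂_{k+1}, so:

  H_0: rank C_0 − rank ∂_1 = 6 − 5 = 1, and the invariant factors of ∂_1 are all 1, so H_0 = Z.
  H_1: rank ker ∂_1 − rank ∂_2 = (15 − 5) − 10 = 0, and ∂_2 has invariant factor 2 > 1, so H_1 = Z/2.
  H_2: rank ker ∂_2 − rank ∂_3 = (10 − 10) − 0 = 0, and there is no ∂_3, so H_2 = 0.

(K is a triangulation of the real projective plane RP^2.)

H_0 = Z,  H_1 = Z/2,  H_2 = 0.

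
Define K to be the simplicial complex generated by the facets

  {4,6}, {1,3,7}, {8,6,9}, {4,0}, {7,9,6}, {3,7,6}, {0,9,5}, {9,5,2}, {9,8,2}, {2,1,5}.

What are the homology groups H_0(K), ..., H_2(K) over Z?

H_0 ≅ Z,  H_1 ≅ Z^2,  H_2 = 0.

Fix the vertex order 0 < 1 < 2 < 3 < 4 < 5 < 6 < 7 < 8 < 9 and write every simplex with vertices in increasing order. Then dim K = 2 and the simplices of K are:

  0-simplices (10): [0], [1], [2], [3], [4], [5], [6], [7], [8], [9]
  1-simplices (19): [0,4], [0,5], [0,9], [1,2], [1,3], [1,5], [1,7], [2,5], [2,8], [2,9], [3,6], [3,7], [4,6], [5,9], [6,7], [6,8], [6,9], [7,9], [8,9]
  2-simplices (8): [0,5,9], [1,2,5], [1,3,7], [2,5,9], [2,8,9], [3,6,7], [6,7,9], [6,8,9]

Hence C_0 ≅ Z^10, C_1 ≅ Z^19, C_2 ≅ Z^8.

Boundary ∂_1: C_1 → C_0 is given by ∂[p,q] = [q] − [p]. For instance
  ∂[0,4] = [4] − [0].
This gives a 10×19 integer matrix of rank 9; reducing to Smith normal form yields diagonal entries (1,1,1,1,1,1,1,1,1).

Boundary ∂_2: C_2 → C_1 maps a triangle to the signed sum of its edges. For instance
  ∂[6,7,9] = [7,9] − [6,9] + [6,7],
  ∂[1,3,7] = [3,7] − [1,7] + [1,3].
The resulting 19×8 matrix has rank 8, and its Smith normal form has invariant factors (1,1,1,1,1,1,1,1).

Computing H_k = (kernel of ∂_k) / (image of ∂_{k+1}):

  H_0: rank C_0 − rank ∂_1 = 10 − 9 = 1, and the invariant factors of ∂_1 are all 1, so H_0 ≅ Z.
  H_1: rank ker ∂_1 − rank ∂_2 = (19 − 9) − 8 = 2, and the invariant factors of ∂_2 are all 1, so H_1 ≅ Z^2.
  H_2: rank ker ∂_2 − rank ∂_3 = (8 − 8) − 0 = 0, and there is no ∂_3, so H_2 ≅ 0.

As a check, the Euler characteristic is 10 − 19 + 8 = -1, which agrees with 1 − 2 + 0 = -1.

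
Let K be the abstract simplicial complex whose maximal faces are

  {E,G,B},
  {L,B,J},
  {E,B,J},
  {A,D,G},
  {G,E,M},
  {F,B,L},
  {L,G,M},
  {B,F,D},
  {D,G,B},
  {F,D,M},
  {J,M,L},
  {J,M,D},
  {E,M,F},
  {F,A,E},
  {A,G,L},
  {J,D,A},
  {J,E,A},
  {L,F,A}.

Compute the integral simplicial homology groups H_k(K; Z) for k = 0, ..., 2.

H_0 ≅ Z,  H_1 ≅ Z^2,  H_2 ≅ Z.

Take the total order A < B < D < E < F < G < J < L < M on the vertex set. Then K (dimension 2) consists of the simplices:

  0-simplices (9): A, B, D, E, F, G, J, L, M
  1-simplices (27): AD, AE, AF, AG, AJ, AL, BD, BE, BF, BG, BJ, BL, DF, DG, DJ, DM, EF, EG, EJ, EM, FL, FM, GL, GM, JL, JM, LM
  2-simplices (18): ADG, ADJ, AEF, AEJ, AFL, AGL, BDF, BDG, BEG, BEJ, BFL, BJL, DFM, DJM, EFM, EGM, GLM, JLM

giving chain groups C_0 ≅ Z^9, C_1 ≅ Z^27, C_2 ≅ Z^18.

Boundary ∂_1: C_1 → C_0 sends each edge [p,q] (with p < q) to q − p. For instance
  ∂EJ = J − E.
This gives a 9×27 integer matrix of rank 8; reducing to Smith normal form yields diagonal entries (1,1,1,1,1,1,1,1).

The boundary map ∂_2: C_2 → C_1 sends each 2-simplex [p,q,r] to [q,r] − [p,r] + [p,q]. For instance
  ∂BEG = EG − BG + BE,
  ∂EFM = FM − EM + EF.
The 27×18 boundary matrix has rank 17 and Smith normal form diag(1,1,1,1,1,1,1,1,1,1,1,1,1,1,1,1,1).

Reading off H_k = ker ∂_k / im ∂_{k+1}:

  H_0: rank C_0 − rank ∂_1 = 9 − 8 = 1, and the invariant factors of ∂_1 are all 1, so H_0 ≅ Z.
  H_1: rank ker ∂_1 − rank ∂_2 = (27 − 8) − 17 = 2, and the invariant factors of ∂_2 are all 1, so H_1 ≅ Z^2.
  H_2: rank ker ∂_2 − rank ∂_3 = (18 − 17) − 0 = 1, and there is no ∂_3, so H_2 ≅ Z.

As a check, the Euler characteristic is 9 − 27 + 18 = 0, which agrees with 1 − 2 + 1 = 0.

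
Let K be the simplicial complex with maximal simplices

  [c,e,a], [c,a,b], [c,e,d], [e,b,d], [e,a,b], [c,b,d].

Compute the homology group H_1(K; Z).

H_1 = 0.

Fix the vertex order a < b < c < d < e and write every simplex with vertices in increasing order. Then dim K = 2 and the simplices of K are:

  0-simplices (5): a, b, c, d, e
  1-simplices (9): ab, ac, ae, bc, bd, be, cd, ce, de
  2-simplices (6): abc, abe, ace, bcd, bde, cde

Hence C_0 ≅ Z^5, C_1 ≅ Z^9, C_2 ≅ Z^6.

The boundary map ∂_1: C_1 → C_0 is given by ∂[p,q] = [q] − [p]. For instance
  ∂ae = e − a.
As a 5×9 matrix over Z this has rank 4, with invariant factors (1,1,1,1).

Boundary ∂_2: C_2 → C_1 sends each 2-simplex [p,q,r] to [q,r] − [p,r] + [p,q]. For instance
  ∂abc = bc − ac + ab,
  ∂ace = ce − ae + ac.
The resulting 9×6 matrix has rank 5, and its Smith normal form has invariant factors (1,1,1,1,1).

Now H_k = ker ∂_k / im ∂_{k+1}, so:

  H_1: rank ker ∂_1 − rank ∂_2 = (9 − 4) − 5 = 0, and the invariant factors of ∂_2 are all 1, so H_1 ≅ 0.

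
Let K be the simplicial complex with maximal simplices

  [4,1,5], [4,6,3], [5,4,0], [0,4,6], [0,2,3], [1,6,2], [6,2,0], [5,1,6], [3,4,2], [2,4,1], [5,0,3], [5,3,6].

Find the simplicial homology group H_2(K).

H_2 = 0.

Fix the vertex order 0 < 1 < 2 < 3 < 4 < 5 < 6 and write every simplex with vertices in increasing order. Then dim K = 2 and the simplices of K are:

  0-simplices (7): [0], [1], [2], [3], [4], [5], [6]
  1-simplices (18): [0,2], [0,3], [0,4], [0,5], [0,6], [1,2], [1,4], [1,5], [1,6], [2,3], [2,4], [2,6], [3,4], [3,5], [3,6], [4,5], [4,6], [5,6]
  2-simplices (12): [0,2,3], [0,2,6], [0,3,5], [0,4,5], [0,4,6], [1,2,4], [1,2,6], [1,4,5], [1,5,6], [2,3,4], [3,4,6], [3,5,6]

giving chain groups C_0 ≅ Z^7, C_1 ≅ Z^18, C_2 ≅ Z^12.

The boundary map ∂_1: C_1 → C_0 is given by ∂[p,q] = [q] − [p].
The resulting 7×18 matrix has rank 6, and its Smith normal form has invariant factors (1,1,1,1,1,1).

The boundary map ∂_2: C_2 → C_1 maps a triangle to the signed sum of its edges. For instance
  ∂[0,3,5] = [3,5] − [0,5] + [0,3],
  ∂[0,2,6] = [2,6] − [0,6] + [0,2].
This gives a 18×12 integer matrix of rank 12; reducing to Smith normal form yields diagonal entries (1,1,1,1,1,1,1,1,1,1,1,2).

Computing H_k = (kernel of ∂_k) / (image of ∂_{k+1}):

  H_2: rank ker ∂_2 − rank ∂_3 = (12 − 12) − 0 = 0, and there is no ∂_3, so H_2 = 0.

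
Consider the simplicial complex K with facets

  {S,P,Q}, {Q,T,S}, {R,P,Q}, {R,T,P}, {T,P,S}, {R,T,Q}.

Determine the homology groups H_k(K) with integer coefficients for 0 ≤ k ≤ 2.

H_0 = Z,  H_1 = 0,  H_2 = Z.

Take the total order P < Q < R < S < T on the vertex set. Then K (dimension 2) consists of the simplices:

  0-simplices (5): P, Q, R, S, T
  1-simplices (9): PQ, PR, PS, PT, QR, QS, QT, RT, ST
  2-simplices (6): PQR, PQS, PRT, PST, QRT, QST

Hence C_0 ≅ Z^5, C_1 ≅ Z^9, C_2 ≅ Z^6.

Boundary ∂_1: C_1 → C_0 maps an edge to its endpoints' difference, ∂[p,q] = q − p. For instance
  ∂PS = S − P.
The 5×9 boundary matrix has rank 4 and Smith normal form diag(1,1,1,1).

∂_2: C_2 → C_1 sends each 2-simplex [p,q,r] to [q,r] − [p,r] + [p,q]. For instance
  ∂QST = ST − QT + QS,
  ∂PQR = QR − PR + PQ.
The resulting 9×6 matrix has rank 5, and its Smith normal form has invariant factors (1,1,1,1,1).

From H_k ≅ ker(∂_k) / im(∂_{k+1}) we obtain:

  H_0: rank C_0 − rank ∂_1 = 5 − 4 = 1, and the invariant factors of ∂_1 are all 1, so H_0 ≅ Z.
  H_1: rank ker ∂_1 − rank ∂_2 = (9 − 4) − 5 = 0, and the invariant factors of ∂_2 are all 1, so H_1 ≅ 0.
  H_2: rank ker ∂_2 − rank ∂_3 = (6 − 5) − 0 = 1, and there is no ∂_3, so H_2 ≅ Z.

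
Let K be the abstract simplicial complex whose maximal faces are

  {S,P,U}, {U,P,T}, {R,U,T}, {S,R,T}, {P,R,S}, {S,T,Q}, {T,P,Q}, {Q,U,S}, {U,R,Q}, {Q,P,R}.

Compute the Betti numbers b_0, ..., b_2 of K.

K has 6 vertices, 15 edges, 10 triangles.
rank ∂_0 = 0, rank ∂_1 = 5 ⇒ b_0 = 6 − 0 − 5 = 1; all invariant factors of ∂_1 are 1 so no torsion. So H_0 ≅ Z.
rank ∂_1 = 5, rank ∂_2 = 10 ⇒ b_1 = 15 − 5 − 10 = 0; ∂_2 has invariant factor(s) [2] giving torsion. So H_1 ≅ Z/2.
rank ∂_2 = 10, rank ∂_3 = 0 ⇒ b_2 = 10 − 10 − 0 = 0. So H_2 ≅ 0.

b_0 = 1, b_1 = 0, b_2 = 0.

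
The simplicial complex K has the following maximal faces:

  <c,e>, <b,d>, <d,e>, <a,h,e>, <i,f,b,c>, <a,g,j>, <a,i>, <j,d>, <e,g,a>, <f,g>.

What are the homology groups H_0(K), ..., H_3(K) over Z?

H_0 ≅ Z,  H_1 ≅ Z^4,  H_2 = 0,  H_3 = 0.

Take the total order a < b < c < d < e < f < g < h < i < j on the vertex set. Then K (dimension 3) consists of the simplices:

  0-simplices (10): a, b, c, d, e, f, g, h, i, j
  1-simplices (19): ae, ag, ah, ai, aj, bc, bd, bf, bi, ce, cf, ci, de, dj, eg, eh, fg, fi, gj
  2-simplices (7): aeg, aeh, agj, bcf, bci, bfi, cfi
  3-simplices (1): bcfi

Hence C_0 ≅ Z^10, C_1 ≅ Z^19, C_2 ≅ Z^7, C_3 ≅ Z^1.

∂_1: C_1 → C_0 maps an edge to its endpoints' difference, ∂[p,q] = q − p. For instance
  ∂ae = e − a.
This gives a 10×19 integer matrix of rank 9; reducing to Smith normal form yields diagonal entries (1,1,1,1,1,1,1,1,1).

The boundary map ∂_2: C_2 → C_1 maps a triangle to the signed sum of its edges. For instance
  ∂agj = gj − aj + ag,
  ∂aeh = eh − ah + ae.
The 19×7 boundary matrix has rank 6 and Smith normal form diag(1,1,1,1,1,1).

The boundary map ∂_3: C_3 → C_2 sends each 3-simplex σ to the alternating sum Σ_i (−1)^i (σ with its i-th vertex removed). For instance
  ∂bcfi = cfi − bfi + bci − bcf.
The 7×1 boundary matrix has rank 1 and Smith normal form diag(1).

Reading off H_k = ker ∂_k / im ∂_{k+1}:

  H_0: rank C_0 − rank ∂_1 = 10 − 9 = 1, and the invariant factors of ∂_1 are all 1, so H_0 = Z.
  H_1: rank ker ∂_1 − rank ∂_2 = (19 − 9) − 6 = 4, and the invariant factors of ∂_2 are all 1, so H_1 = Z^4.
  H_2: rank ker ∂_2 − rank ∂_3 = (7 − 6) − 1 = 0, and the invariant factors of ∂_3 are all 1, so H_2 = 0.
  H_3: rank ker ∂_3 − rank ∂_4 = (1 − 1) − 0 = 0, and there is no ∂_4, so H_3 = 0.

As a check, the Euler characteristic is 10 − 19 + 7 − 1 = -3, which agrees with 1 − 4 + 0 − 0 = -3.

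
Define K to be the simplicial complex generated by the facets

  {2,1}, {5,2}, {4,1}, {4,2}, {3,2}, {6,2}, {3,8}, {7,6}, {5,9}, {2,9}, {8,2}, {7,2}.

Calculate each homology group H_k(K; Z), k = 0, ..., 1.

H_0 = Z,  H_1 = Z^4.

Order the vertices as 1 < 2 < 3 < 4 < 5 < 6 < 7 < 8 < 9. Listing each simplex with vertices in this order, K has dimension 1 with simplices:

  0-simplices (9): [1], [2], [3], [4], [5], [6], [7], [8], [9]
  1-simplices (12): [1,2], [1,4], [2,3], [2,4], [2,5], [2,6], [2,7], [2,8], [2,9], [3,8], [5,9], [6,7]

giving chain groups C_0 ≅ Z^9, C_1 ≅ Z^12.

Boundary ∂_1: C_1 → C_0 sends each edge [p,q] (with p < q) to q − p.
This gives a 9×12 integer matrix of rank 8; reducing to Smith normal form yields diagonal entries (1,1,1,1,1,1,1,1).

Reading off H_k = ker ∂_k / im ∂_{k+1}:

  H_0: rank C_0 − rank ∂_1 = 9 − 8 = 1, and the invariant factors of ∂_1 are all 1, so H_0 = Z.
  H_1: rank ker ∂_1 − rank ∂_2 = (12 − 8) − 0 = 4, and there is no ∂_2, so H_1 = Z^4.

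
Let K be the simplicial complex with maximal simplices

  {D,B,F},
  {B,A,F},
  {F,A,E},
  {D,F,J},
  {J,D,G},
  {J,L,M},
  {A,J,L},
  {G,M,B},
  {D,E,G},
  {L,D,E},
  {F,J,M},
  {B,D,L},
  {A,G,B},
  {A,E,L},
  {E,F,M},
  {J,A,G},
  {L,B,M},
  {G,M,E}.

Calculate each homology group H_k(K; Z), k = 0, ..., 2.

Fix the vertex order A < B < D < E < F < G < J < L < M and write every simplex with vertices in increasing order. Then dim K = 2 and the simplices of K are:

  0-simplices (9): A, B, D, E, F, G, J, L, M
  1-simplices (27): AB, AE, AF, AG, AJ, AL, BD, BF, BG, BL, BM, DE, DF, DG, DJ, DL, EF, EG, EL, EM, FJ, FM, GJ, GM, JL, JM, LM
  2-simplices (18): ABF, ABG, AEF, AEL, AGJ, AJL, BDF, BDL, BGM, BLM, DEG, DEL, DFJ, DGJ, EFM, EGM, FJM, JLM

giving chain groups C_0 ≅ Z^9, C_1 ≅ Z^27, C_2 ≅ Z^18.

Boundary ∂_1: C_1 → C_0 maps an edge to its endpoints' difference, ∂[p,q] = q − p. For instance
  ∂GJ = J − G.
As a 9×27 matrix over Z this has rank 8, with invariant factors (1,1,1,1,1,1,1,1).

∂_2: C_2 → C_1 acts by ∂[p,q,r] = [q,r] − [p,r] + [p,q]. For instance
  ∂DGJ = GJ − DJ + DG,
  ∂AJL = JL − AL + AJ.
The 27×18 boundary matrix has rank 17 and Smith normal form diag(1,1,1,1,1,1,1,1,1,1,1,1,1,1,1,1,1).

Computing H_k = (kernel of ∂_k) / (image of ∂_{k+1}):

  H_0: rank C_0 − rank ∂_1 = 9 − 8 = 1, and the invariant factors of ∂_1 are all 1, so H_0 = Z.
  H_1: rank ker ∂_1 − rank ∂_2 = (27 − 8) − 17 = 2, and the invariant factors of ∂_2 are all 1, so H_1 = Z^2.
  H_2: rank ker ∂_2 − rank ∂_3 = (18 − 17) − 0 = 1, and there is no ∂_3, so H_2 = Z.

H_0 = Z,  H_1 = Z^2,  H_2 = Z.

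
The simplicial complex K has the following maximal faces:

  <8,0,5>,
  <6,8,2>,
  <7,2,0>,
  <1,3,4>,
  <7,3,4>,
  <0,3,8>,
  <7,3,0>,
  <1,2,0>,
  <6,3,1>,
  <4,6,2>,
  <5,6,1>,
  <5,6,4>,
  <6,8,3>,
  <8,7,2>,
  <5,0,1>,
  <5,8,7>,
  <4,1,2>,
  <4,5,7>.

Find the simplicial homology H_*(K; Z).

We work with the vertex ordering 0 < 1 < 2 < 3 < 4 < 5 < 6 < 7 < 8. The simplices of K, each written with vertices in increasing order, are:

  0-simplices (9): [0], [1], [2], [3], [4], [5], [6], [7], [8]
  1-simplices (27): (27 of them)
  2-simplices (18): [0,1,2], [0,1,5], [0,2,7], [0,3,7], [0,3,8], [0,5,8], [1,2,4], [1,3,4], [1,3,6], [1,5,6], [2,4,6], [2,6,8], [2,7,8], [3,4,7], [3,6,8], [4,5,6], [4,5,7], [5,7,8]

giving chain groups C_0 ≅ Z^9, C_1 ≅ Z^27, C_2 ≅ Z^18.

Boundary ∂_1: C_1 → C_0 maps an edge to its endpoints' difference, ∂[p,q] = q − p.
As a 9×27 matrix over Z this has rank 8, with invariant factors (1,1,1,1,1,1,1,1).

Boundary ∂_2: C_2 → C_1 sends each 2-simplex [p,q,r] to [q,r] − [p,r] + [p,q]. For instance
  ∂[2,4,6] = [4,6] − [2,6] + [2,4],
  ∂[3,6,8] = [6,8] − [3,8] + [3,6].
The resulting 27×18 matrix has rank 18, and its Smith normal form has invariant factors (1,1,1,1,1,1,1,1,1,1,1,1,1,1,1,1,1,2).

Reading off H_k = ker ∂_k / im ∂_{k+1}:

  H_0: rank C_0 − rank ∂_1 = 9 − 8 = 1, and the invariant factors of ∂_1 are all 1, so H_0 = Z.
  H_1: rank ker ∂_1 − rank ∂_2 = (27 − 8) − 18 = 1, and ∂_2 has invariant factor 2 > 1, so H_1 = Z ⊕ Z/2.
  H_2: rank ker ∂_2 − rank ∂_3 = (18 − 18) − 0 = 0, and there is no ∂_3, so H_2 = 0.

As a check, the Euler characteristic is 9 − 27 + 18 = 0, which agrees with 1 − 1 + 0 = 0.
(K is a triangulation of the Klein bottle.)

H_0 = Z,  H_1 = Z ⊕ Z/2,  H_2 = 0.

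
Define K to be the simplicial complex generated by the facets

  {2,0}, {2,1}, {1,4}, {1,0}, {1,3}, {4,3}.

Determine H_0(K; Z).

H_0 ≅ Z.

We work with the vertex ordering 0 < 1 < 2 < 3 < 4. The simplices of K, each written with vertices in increasing order, are:

  0-simplices (5): [0], [1], [2], [3], [4]
  1-simplices (6): [0,1], [0,2], [1,2], [1,3], [1,4], [3,4]

Hence C_0 ≅ Z^5, C_1 ≅ Z^6.

The boundary map ∂_1: C_1 → C_0 sends each edge [p,q] (with p < q) to q − p. For instance
  ∂[3,4] = [4] − [3].
The 5×6 boundary matrix has rank 4 and Smith normal form diag(1,1,1,1).

From H_k ≅ ker(∂_k) / im(∂_{k+1}) we obtain:

  H_0: rank C_0 − rank ∂_1 = 5 − 4 = 1, and the invariant factors of ∂_1 are all 1, so H_0 ≅ Z.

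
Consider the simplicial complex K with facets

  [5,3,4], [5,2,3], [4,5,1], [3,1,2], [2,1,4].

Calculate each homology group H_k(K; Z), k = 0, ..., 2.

Take the total order 1 < 2 < 3 < 4 < 5 on the vertex set. Then K (dimension 2) consists of the simplices:

  0-simplices (5): [1], [2], [3], [4], [5]
  1-simplices (10): [1,2], [1,3], [1,4], [1,5], [2,3], [2,4], [2,5], [3,4], [3,5], [4,5]
  2-simplices (5): [1,2,3], [1,2,4], [1,4,5], [2,3,5], [3,4,5]

Hence C_0 ≅ Z^5, C_1 ≅ Z^10, C_2 ≅ Z^5.

The boundary map ∂_1: C_1 → C_0 sends each edge [p,q] (with p < q) to q − p. For instance
  ∂[3,5] = [5] − [3].
As a 5×10 matrix over Z this has rank 4, with invariant factors (1,1,1,1).

Boundary ∂_2: C_2 → C_1 acts by ∂[p,q,r] = [q,r] − [p,r] + [p,q]. For instance
  ∂[1,4,5] = [4,5] − [1,5] + [1,4],
  ∂[2,3,5] = [3,5] − [2,5] + [2,3].
This gives a 10×5 integer matrix of rank 5; reducing to Smith normal form yields diagonal entries (1,1,1,1,1).

Reading off H_k = ker ∂_k / im ∂_{k+1}:

  H_0: rank C_0 − rank ∂_1 = 5 − 4 = 1, and the invariant factors of ∂_1 are all 1, so H_0 = Z.
  H_1: rank ker ∂_1 − rank ∂_2 = (10 − 4) − 5 = 1, and the invariant factors of ∂_2 are all 1, so H_1 = Z.
  H_2: rank ker ∂_2 − rank ∂_3 = (5 − 5) − 0 = 0, and there is no ∂_3, so H_2 = 0.

H_0 ≅ Z,  H_1 ≅ Z,  H_2 = 0.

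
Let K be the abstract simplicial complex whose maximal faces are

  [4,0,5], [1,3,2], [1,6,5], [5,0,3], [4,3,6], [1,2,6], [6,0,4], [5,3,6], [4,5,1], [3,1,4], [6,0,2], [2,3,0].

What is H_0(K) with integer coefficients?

H_0 = Z.

Fix the vertex order 0 < 1 < 2 < 3 < 4 < 5 < 6 and write every simplex with vertices in increasing order. Then dim K = 2 and the simplices of K are:

  0-simplices (7): [0], [1], [2], [3], [4], [5], [6]
  1-simplices (18): [0,2], [0,3], [0,4], [0,5], [0,6], [1,2], [1,3], [1,4], [1,5], [1,6], [2,3], [2,6], [3,4], [3,5], [3,6], [4,5], [4,6], [5,6]
  2-simplices (12): [0,2,3], [0,2,6], [0,3,5], [0,4,5], [0,4,6], [1,2,3], [1,2,6], [1,3,4], [1,4,5], [1,5,6], [3,4,6], [3,5,6]

Hence C_0 ≅ Z^7, C_1 ≅ Z^18, C_2 ≅ Z^12.

∂_1: C_1 → C_0 maps an edge to its endpoints' difference, ∂[p,q] = q − p.
The resulting 7×18 matrix has rank 6, and its Smith normal form has invariant factors (1,1,1,1,1,1).

Boundary ∂_2: C_2 → C_1 maps a triangle to the signed sum of its edges. For instance
  ∂[3,4,6] = [4,6] − [3,6] + [3,4],
  ∂[0,2,6] = [2,6] − [0,6] + [0,2].
As a 18×12 matrix over Z this has rank 12, with invariant factors (1,1,1,1,1,1,1,1,1,1,1,2).

Reading off H_k = ker ∂_k / im ∂_{k+1}:

  H_0: rank C_0 − rank ∂_1 = 7 − 6 = 1, and the invariant factors of ∂_1 are all 1, so H_0 ≅ Z.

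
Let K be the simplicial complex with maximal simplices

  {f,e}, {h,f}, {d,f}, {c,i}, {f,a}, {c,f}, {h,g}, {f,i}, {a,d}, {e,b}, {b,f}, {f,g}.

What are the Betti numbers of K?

Fix the vertex order a < b < c < d < e < f < g < h < i and write every simplex with vertices in increasing order. Then dim K = 1 and the simplices of K are:

  0-simplices (9): a, b, c, d, e, f, g, h, i
  1-simplices (12): ad, af, be, bf, cf, ci, df, ef, fg, fh, fi, gh

Hence C_0 ≅ Z^9, C_1 ≅ Z^12.

∂_1: C_1 → C_0 maps an edge to its endpoints' difference, ∂[p,q] = q − p.
The resulting 9×12 matrix has rank 8, and its Smith normal form has invariant factors (1,1,1,1,1,1,1,1).

From H_k ≅ ker(∂_k) / im(∂_{k+1}) we obtain:

  H_0: rank C_0 − rank ∂_1 = 9 − 8 = 1, and the invariant factors of ∂_1 are all 1, so H_0 = Z.
  H_1: rank ker ∂_1 − rank ∂_2 = (12 − 8) − 0 = 4, and there is no ∂_2, so H_1 = Z^4.

As a check, the Euler characteristic is 9 − 12 = -3, which agrees with 1 − 4 = -3.

Hence the Betti numbers are b_0 = 1, b_1 = 4.

b_0 = 1, b_1 = 4.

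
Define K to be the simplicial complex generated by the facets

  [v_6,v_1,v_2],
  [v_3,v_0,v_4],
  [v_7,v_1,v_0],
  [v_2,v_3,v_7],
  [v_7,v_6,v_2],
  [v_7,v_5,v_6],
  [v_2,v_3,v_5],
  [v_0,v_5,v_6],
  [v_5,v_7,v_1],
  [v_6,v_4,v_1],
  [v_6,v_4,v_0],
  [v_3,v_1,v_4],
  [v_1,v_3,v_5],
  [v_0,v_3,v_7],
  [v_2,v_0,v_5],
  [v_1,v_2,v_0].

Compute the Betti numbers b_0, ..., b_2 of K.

b_0 = 1, b_1 = 2, b_2 = 1.

K has 8 vertices, 24 edges, 16 triangles.
rank ∂_0 = 0, rank ∂_1 = 7 ⇒ b_0 = 8 − 0 − 7 = 1; all invariant factors of ∂_1 are 1 so no torsion. So H_0 = Z.
rank ∂_1 = 7, rank ∂_2 = 15 ⇒ b_1 = 24 − 7 − 15 = 2; all invariant factors of ∂_2 are 1 so no torsion. So H_1 = Z^2.
rank ∂_2 = 15, rank ∂_3 = 0 ⇒ b_2 = 16 − 15 − 0 = 1. So H_2 = Z.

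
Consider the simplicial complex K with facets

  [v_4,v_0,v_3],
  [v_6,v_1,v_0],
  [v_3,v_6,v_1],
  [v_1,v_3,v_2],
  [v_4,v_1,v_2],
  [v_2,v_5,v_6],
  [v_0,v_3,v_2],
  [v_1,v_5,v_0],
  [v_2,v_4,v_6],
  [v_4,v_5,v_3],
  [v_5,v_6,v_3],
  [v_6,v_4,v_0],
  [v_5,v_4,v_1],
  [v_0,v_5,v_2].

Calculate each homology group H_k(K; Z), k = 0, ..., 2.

Order the vertices as v_0 < v_1 < v_2 < v_3 < v_4 < v_5 < v_6. Listing each simplex with vertices in this order, K has dimension 2 with simplices:

  0-simplices (7): [v_0], [v_1], [v_2], [v_3], [v_4], [v_5], [v_6]
  1-simplices (21): (21 of them)
  2-simplices (14): (14 of them)

Hence C_0 ≅ Z^7, C_1 ≅ Z^21, C_2 ≅ Z^14.

∂_1: C_1 → C_0 sends each edge [p,q] (with p < q) to q − p.
The resulting 7×21 matrix has rank 6, and its Smith normal form has invariant factors (1,1,1,1,1,1).

The boundary map ∂_2: C_2 → C_1 acts by ∂[p,q,r] = [q,r] − [p,r] + [p,q]. For instance
  ∂[v_0,v_2,v_3] = [v_2,v_3] − [v_0,v_3] + [v_0,v_2],
  ∂[v_2,v_5,v_6] = [v_5,v_6] − [v_2,v_6] + [v_2,v_5].
As a 21×14 matrix over Z this has rank 13, with invariant factors (1,1,1,1,1,1,1,1,1,1,1,1,1).

From H_k ≅ ker(∂_k) / im(∂_{k+1}) we obtain:

  H_0: rank C_0 − rank ∂_1 = 7 − 6 = 1, and the invariant factors of ∂_1 are all 1, so H_0 = Z.
  H_1: rank ker ∂_1 − rank ∂_2 = (21 − 6) − 13 = 2, and the invariant factors of ∂_2 are all 1, so H_1 = Z^2.
  H_2: rank ker ∂_2 − rank ∂_3 = (14 − 13) − 0 = 1, and there is no ∂_3, so H_2 = Z.

(K is a triangulation of the torus T^2.)

H_0 ≅ Z,  H_1 ≅ Z^2,  H_2 ≅ Z.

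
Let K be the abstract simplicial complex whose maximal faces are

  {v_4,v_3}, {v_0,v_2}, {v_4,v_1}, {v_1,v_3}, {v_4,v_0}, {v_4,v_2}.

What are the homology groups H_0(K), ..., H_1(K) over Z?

H_0 ≅ Z,  H_1 ≅ Z^2.

We work with the vertex ordering v_0 < v_1 < v_2 < v_3 < v_4. The simplices of K, each written with vertices in increasing order, are:

  0-simplices (5): [v_0], [v_1], [v_2], [v_3], [v_4]
  1-simplices (6): [v_0,v_2], [v_0,v_4], [v_1,v_3], [v_1,v_4], [v_2,v_4], [v_3,v_4]

giving chain groups C_0 ≅ Z^5, C_1 ≅ Z^6.

Boundary ∂_1: C_1 → C_0 sends each edge [p,q] (with p < q) to q − p. For instance
  ∂[v_1,v_4] = [v_4] − [v_1].
As a 5×6 matrix over Z this has rank 4, with invariant factors (1,1,1,1).

Computing H_k = (kernel of ∂_k) / (image of ∂_{k+1}):

  H_0: rank C_0 − rank ∂_1 = 5 − 4 = 1, and the invariant factors of ∂_1 are all 1, so H_0 = Z.
  H_1: rank ker ∂_1 − rank ∂_2 = (6 − 4) − 0 = 2, and there is no ∂_2, so H_1 = Z^2.

(K is a triangulation of a wedge of 2 circles.)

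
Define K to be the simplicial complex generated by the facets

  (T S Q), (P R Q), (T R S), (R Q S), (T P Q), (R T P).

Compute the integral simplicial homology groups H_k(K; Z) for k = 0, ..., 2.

H_0 ≅ Z,  H_1 = 0,  H_2 ≅ Z.

K has 5 vertices, 9 edges, 6 triangles.
rank ∂_0 = 0, rank ∂_1 = 4 ⇒ b_0 = 5 − 0 − 4 = 1; all invariant factors of ∂_1 are 1 so no torsion. So H_0 = Z.
rank ∂_1 = 4, rank ∂_2 = 5 ⇒ b_1 = 9 − 4 − 5 = 0; all invariant factors of ∂_2 are 1 so no torsion. So H_1 = 0.
rank ∂_2 = 5, rank ∂_3 = 0 ⇒ b_2 = 6 − 5 − 0 = 1. So H_2 = Z.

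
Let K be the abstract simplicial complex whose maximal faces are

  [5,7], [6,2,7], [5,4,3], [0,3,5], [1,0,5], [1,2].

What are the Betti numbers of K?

b_0 = 1, b_1 = 1, b_2 = 0.

Fix the vertex order 0 < 1 < 2 < 3 < 4 < 5 < 6 < 7 and write every simplex with vertices in increasing order. Then dim K = 2 and the simplices of K are:

  0-simplices (8): [0], [1], [2], [3], [4], [5], [6], [7]
  1-simplices (12): [0,1], [0,3], [0,5], [1,2], [1,5], [2,6], [2,7], [3,4], [3,5], [4,5], [5,7], [6,7]
  2-simplices (4): [0,1,5], [0,3,5], [2,6,7], [3,4,5]

so the chain groups are C_0 ≅ Z^8, C_1 ≅ Z^12, C_2 ≅ Z^4.

Boundary ∂_1: C_1 → C_0 maps an edge to its endpoints' difference, ∂[p,q] = q − p. For instance
  ∂[5,7] = [7] − [5].
As a 8×12 matrix over Z this has rank 7, with invariant factors (1,1,1,1,1,1,1).

Boundary ∂_2: C_2 → C_1 sends each 2-simplex [p,q,r] to [q,r] − [p,r] + [p,q]. For instance
  ∂[3,4,5] = [4,5] − [3,5] + [3,4],
  ∂[2,6,7] = [6,7] − [2,7] + [2,6].
The 12×4 boundary matrix has rank 4 and Smith normal form diag(1,1,1,1).

Computing H_k = (kernel of ∂_k) / (image of ∂_{k+1}):

  H_0: rank C_0 − rank ∂_1 = 8 − 7 = 1, and the invariant factors of ∂_1 are all 1, so H_0 ≅ Z.
  H_1: rank ker ∂_1 − rank ∂_2 = (12 − 7) − 4 = 1, and the invariant factors of ∂_2 are all 1, so H_1 ≅ Z.
  H_2: rank ker ∂_2 − rank ∂_3 = (4 − 4) − 0 = 0, and there is no ∂_3, so H_2 ≅ 0.

As a check, the Euler characteristic is 8 − 12 + 4 = 0, which agrees with 1 − 1 + 0 = 0.

Hence the Betti numbers are b_0 = 1, b_1 = 1, b_2 = 0.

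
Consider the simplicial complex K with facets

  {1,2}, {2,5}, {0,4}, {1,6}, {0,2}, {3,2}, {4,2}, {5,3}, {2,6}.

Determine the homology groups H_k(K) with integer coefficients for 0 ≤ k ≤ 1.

H_0 ≅ Z,  H_1 ≅ Z^3.

We work with the vertex ordering 0 < 1 < 2 < 3 < 4 < 5 < 6. The simplices of K, each written with vertices in increasing order, are:

  0-simplices (7): [0], [1], [2], [3], [4], [5], [6]
  1-simplices (9): [0,2], [0,4], [1,2], [1,6], [2,3], [2,4], [2,5], [2,6], [3,5]

giving chain groups C_0 ≅ Z^7, C_1 ≅ Z^9.

∂_1: C_1 → C_0 is given by ∂[p,q] = [q] − [p]. For instance
  ∂[1,2] = [2] − [1].
The resulting 7×9 matrix has rank 6, and its Smith normal form has invariant factors (1,1,1,1,1,1).

Now H_k = ker ∂_k / im ∂_{k+1}, so:

  H_0: rank C_0 − rank ∂_1 = 7 − 6 = 1, and the invariant factors of ∂_1 are all 1, so H_0 = Z.
  H_1: rank ker ∂_1 − rank ∂_2 = (9 − 6) − 0 = 3, and there is no ∂_2, so H_1 = Z^3.

As a check, the Euler characteristic is 7 − 9 = -2, which agrees with 1 − 3 = -2.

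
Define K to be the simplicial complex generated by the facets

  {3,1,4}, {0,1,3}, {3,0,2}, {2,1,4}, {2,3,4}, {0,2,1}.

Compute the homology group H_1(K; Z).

Order the vertices as 0 < 1 < 2 < 3 < 4. Listing each simplex with vertices in this order, K has dimension 2 with simplices:

  0-simplices (5): [0], [1], [2], [3], [4]
  1-simplices (9): [0,1], [0,2], [0,3], [1,2], [1,3], [1,4], [2,3], [2,4], [3,4]
  2-simplices (6): [0,1,2], [0,1,3], [0,2,3], [1,2,4], [1,3,4], [2,3,4]

so the chain groups are C_0 ≅ Z^5, C_1 ≅ Z^9, C_2 ≅ Z^6.

Boundary ∂_1: C_1 → C_0 sends each edge [p,q] (with p < q) to q − p.
This gives a 5×9 integer matrix of rank 4; reducing to Smith normal form yields diagonal entries (1,1,1,1).

∂_2: C_2 → C_1 maps a triangle to the signed sum of its edges. For instance
  ∂[0,1,3] = [1,3] − [0,3] + [0,1],
  ∂[0,1,2] = [1,2] − [0,2] + [0,1].
The 9×6 boundary matrix has rank 5 and Smith normal form diag(1,1,1,1,1).

Now H_k = ker ∂_k / im ∂_{k+1}, so:

  H_1: rank ker ∂_1 − rank ∂_2 = (9 − 4) − 5 = 0, and the invariant factors of ∂_2 are all 1, so H_1 = 0.

H_1 = 0.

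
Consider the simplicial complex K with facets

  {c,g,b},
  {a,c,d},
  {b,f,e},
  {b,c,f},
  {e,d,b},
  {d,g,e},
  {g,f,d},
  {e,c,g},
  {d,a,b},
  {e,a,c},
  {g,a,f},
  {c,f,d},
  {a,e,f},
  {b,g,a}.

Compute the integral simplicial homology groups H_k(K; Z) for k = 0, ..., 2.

H_0 = Z,  H_1 = Z^2,  H_2 = Z.

K has 7 vertices, 21 edges, 14 triangles.
rank ∂_0 = 0, rank ∂_1 = 6 ⇒ b_0 = 7 − 0 − 6 = 1; all invariant factors of ∂_1 are 1 so no torsion. So H_0 ≅ Z.
rank ∂_1 = 6, rank ∂_2 = 13 ⇒ b_1 = 21 − 6 − 13 = 2; all invariant factors of ∂_2 are 1 so no torsion. So H_1 ≅ Z^2.
rank ∂_2 = 13, rank ∂_3 = 0 ⇒ b_2 = 14 − 13 − 0 = 1. So H_2 ≅ Z.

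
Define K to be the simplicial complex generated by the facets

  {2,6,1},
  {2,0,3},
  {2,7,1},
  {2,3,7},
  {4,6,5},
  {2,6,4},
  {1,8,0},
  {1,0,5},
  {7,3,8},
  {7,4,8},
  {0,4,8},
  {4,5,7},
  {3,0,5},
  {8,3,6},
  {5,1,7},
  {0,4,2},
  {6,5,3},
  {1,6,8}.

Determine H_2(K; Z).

Order the vertices as 0 < 1 < 2 < 3 < 4 < 5 < 6 < 7 < 8. Listing each simplex with vertices in this order, K has dimension 2 with simplices:

  0-simplices (9): [0], [1], [2], [3], [4], [5], [6], [7], [8]
  1-simplices (27): (27 of them)
  2-simplices (18): [0,1,5], [0,1,8], [0,2,3], [0,2,4], [0,3,5], [0,4,8], [1,2,6], [1,2,7], [1,5,7], [1,6,8], [2,3,7], [2,4,6], [3,5,6], [3,6,8], [3,7,8], [4,5,6], [4,5,7], [4,7,8]

Hence C_0 ≅ Z^9, C_1 ≅ Z^27, C_2 ≅ Z^18.

Boundary ∂_1: C_1 → C_0 is given by ∂[p,q] = [q] − [p]. For instance
  ∂[4,7] = [7] − [4].
The 9×27 boundary matrix has rank 8 and Smith normal form diag(1,1,1,1,1,1,1,1).

The boundary map ∂_2: C_2 → C_1 maps a triangle to the signed sum of its edges. For instance
  ∂[3,7,8] = [7,8] − [3,8] + [3,7],
  ∂[0,1,8] = [1,8] − [0,8] + [0,1].
As a 27×18 matrix over Z this has rank 17, with invariant factors (1,1,1,1,1,1,1,1,1,1,1,1,1,1,1,1,1).

Computing H_k = (kernel of ∂_k) / (image of ∂_{k+1}):

  H_2: rank ker ∂_2 − rank ∂_3 = (18 − 17) − 0 = 1, and there is no ∂_3, so H_2 ≅ Z.

H_2 ≅ Z.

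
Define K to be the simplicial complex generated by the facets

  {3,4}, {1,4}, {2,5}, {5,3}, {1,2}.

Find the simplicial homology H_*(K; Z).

H_0 ≅ Z,  H_1 ≅ Z.

We work with the vertex ordering 1 < 2 < 3 < 4 < 5. The simplices of K, each written with vertices in increasing order, are:

  0-simplices (5): [1], [2], [3], [4], [5]
  1-simplices (5): [1,2], [1,4], [2,5], [3,4], [3,5]

giving chain groups C_0 ≅ Z^5, C_1 ≅ Z^5.

The boundary map ∂_1: C_1 → C_0 sends each edge [p,q] (with p < q) to q − p. For instance
  ∂[1,2] = [2] − [1].
The resulting 5×5 matrix has rank 4, and its Smith normal form has invariant factors (1,1,1,1).

From H_k ≅ ker(∂_k) / im(∂_{k+1}) we obtain:

  H_0: rank C_0 − rank ∂_1 = 5 − 4 = 1, and the invariant factors of ∂_1 are all 1, so H_0 ≅ Z.
  H_1: rank ker ∂_1 − rank ∂_2 = (5 − 4) − 0 = 1, and there is no ∂_2, so H_1 ≅ Z.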